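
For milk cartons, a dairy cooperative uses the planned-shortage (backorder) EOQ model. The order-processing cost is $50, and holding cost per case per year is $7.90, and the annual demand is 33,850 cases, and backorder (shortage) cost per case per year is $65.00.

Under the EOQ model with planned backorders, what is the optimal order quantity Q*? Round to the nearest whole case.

Basic EOQ = √(2·33,850·50/7.9) = 654.585
Backorder adjustment √((H+b)/b) = √((7.9+65)/65) = 1.0590
Q* = 654.585 × 1.0590 ≈ 693.22

693 cases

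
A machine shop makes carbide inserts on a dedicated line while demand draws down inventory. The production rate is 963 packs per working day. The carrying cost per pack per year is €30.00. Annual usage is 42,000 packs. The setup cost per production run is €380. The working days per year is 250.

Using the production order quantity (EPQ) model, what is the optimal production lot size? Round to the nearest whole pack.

Daily demand d = 42,000/250 = 168.000; p = 963; 1 − d/p = 0.82555
EPQ = √(2DS / (H(1 − d/p)))
    = √(2 × 42,000 × 380 / (30 × 0.82555)) ≈ 1,135.27

1,135 packs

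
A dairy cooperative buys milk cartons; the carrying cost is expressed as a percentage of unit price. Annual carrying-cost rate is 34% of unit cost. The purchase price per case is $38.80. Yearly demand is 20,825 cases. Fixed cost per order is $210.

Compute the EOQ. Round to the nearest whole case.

814 cases

Holding cost per case per year: H = 34% × $38.8 = $13.1920
EOQ = √(2DS/H) = √(2 × 20,825 × 210 / 13.192)
    = √(663,015.46) ≈ 814.26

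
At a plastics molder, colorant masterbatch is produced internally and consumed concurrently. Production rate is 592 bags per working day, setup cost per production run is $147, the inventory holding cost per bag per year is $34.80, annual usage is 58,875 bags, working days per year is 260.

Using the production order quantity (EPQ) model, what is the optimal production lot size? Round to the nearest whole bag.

897 bags

Daily demand d = 58,875/260 = 226.442; p = 592; 1 − d/p = 0.61750
EPQ = √(2DS / (H(1 − d/p)))
    = √(2 × 58,875 × 147 / (34.8 × 0.61750)) ≈ 897.50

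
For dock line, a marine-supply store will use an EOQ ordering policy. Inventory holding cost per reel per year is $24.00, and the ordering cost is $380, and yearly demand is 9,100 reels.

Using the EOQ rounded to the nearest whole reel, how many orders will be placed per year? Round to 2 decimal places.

16.95 orders per year

Q* = √(2·D·S / H) = √(2·9,100·380 / 24) = √288,166.7 ≈ 536.81 → Q = 537
N = D/Q = 9,100/537 ≈ 16.946 orders/yr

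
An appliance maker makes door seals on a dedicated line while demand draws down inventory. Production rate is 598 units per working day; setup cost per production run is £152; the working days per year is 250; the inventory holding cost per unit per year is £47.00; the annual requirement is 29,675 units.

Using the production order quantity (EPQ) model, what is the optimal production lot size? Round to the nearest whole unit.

d = 29,675/250 = 118.7000 units/day;  effective holding cost H(1 − d/p) = 47·(1 − 118.7000/598) = 37.67074
Q* = √(2DS / H_eff) = √(2·29,675·152 / 37.67074) ≈ 489.36

489 units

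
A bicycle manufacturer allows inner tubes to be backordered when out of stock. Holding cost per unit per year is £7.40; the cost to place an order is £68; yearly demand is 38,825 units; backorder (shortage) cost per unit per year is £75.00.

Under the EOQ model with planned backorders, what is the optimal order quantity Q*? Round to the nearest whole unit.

Q* = √(2DS/H) · √((H + b)/b)
   = √(2 × 38,825 × 68 / 7.4) · √((7.4 + 75) / 75)
   = 844.713 × 1.0482 ≈ 885.41

885 units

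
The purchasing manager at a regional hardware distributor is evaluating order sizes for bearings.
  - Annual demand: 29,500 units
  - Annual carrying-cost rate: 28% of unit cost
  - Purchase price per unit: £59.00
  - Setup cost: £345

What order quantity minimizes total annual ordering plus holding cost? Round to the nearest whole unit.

1,110 units

Holding cost per unit per year: H = 28% × £59 = £16.5200
2DS/H = 2·29,500·345/16.52 = 1,232,142.86
EOQ = √1,232,142.86 ≈ 1,110.02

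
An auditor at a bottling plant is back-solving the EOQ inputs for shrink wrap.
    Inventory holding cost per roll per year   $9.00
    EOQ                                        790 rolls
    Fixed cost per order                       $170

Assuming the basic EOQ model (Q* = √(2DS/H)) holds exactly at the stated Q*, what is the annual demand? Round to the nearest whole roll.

Since Q* = (2DS/H)^½, squaring gives Q*²·H = 2DS.
D = Q²H / (2S) = 790² × 9 / (2 × 170) = 16,520.29

16,520 rolls per year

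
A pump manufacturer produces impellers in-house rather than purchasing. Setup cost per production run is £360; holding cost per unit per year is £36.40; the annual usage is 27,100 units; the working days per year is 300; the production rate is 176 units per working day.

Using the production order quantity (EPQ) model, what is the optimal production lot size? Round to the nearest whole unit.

d = 27,100/300 = 90.3333 units/day;  effective holding cost H(1 − d/p) = 36.4·(1 − 90.3333/176) = 17.71742
Q* = √(2DS / H_eff) = √(2·27,100·360 / 17.71742) ≈ 1,049.42

1,049 units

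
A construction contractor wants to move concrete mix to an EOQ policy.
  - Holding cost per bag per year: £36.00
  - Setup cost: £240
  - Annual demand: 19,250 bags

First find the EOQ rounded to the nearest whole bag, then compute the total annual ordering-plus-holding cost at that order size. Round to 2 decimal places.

£18,238.43

EOQ = √(2DS/H) = √(2 × 19,250 × 240 / 36)
    = √(256,666.67) ≈ 506.62 → Q = 507 bags
Annual ordering cost = (D/Q)·S = (19,250/507) × 240 = £9,112.43
Annual holding cost  = (Q/2)·H = (507/2) × 36 = £9,126.00
Total = £9,112.43 + £9,126.00 = £18,238.43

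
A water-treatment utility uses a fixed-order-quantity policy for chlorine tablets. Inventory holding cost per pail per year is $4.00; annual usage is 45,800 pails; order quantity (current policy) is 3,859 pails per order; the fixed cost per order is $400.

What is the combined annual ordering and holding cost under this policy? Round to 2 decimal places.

Annual ordering cost = (D/Q)·S = (45,800/3,859) × 400 = $4,747.34
Annual holding cost  = (Q/2)·H = (3,859/2) × 4 = $7,718.00
Total = $4,747.34 + $7,718.00 = $12,465.34

$12,465.34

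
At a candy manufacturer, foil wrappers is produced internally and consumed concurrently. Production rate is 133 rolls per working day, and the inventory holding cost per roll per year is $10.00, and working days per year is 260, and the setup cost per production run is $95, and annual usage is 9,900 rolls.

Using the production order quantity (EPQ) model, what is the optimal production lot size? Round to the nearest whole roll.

d = 9,900/260 = 38.0769 rolls/day;  effective holding cost H(1 − d/p) = 10·(1 − 38.0769/133) = 7.13707
Q* = √(2DS / H_eff) = √(2·9,900·95 / 7.13707) ≈ 513.37

513 rolls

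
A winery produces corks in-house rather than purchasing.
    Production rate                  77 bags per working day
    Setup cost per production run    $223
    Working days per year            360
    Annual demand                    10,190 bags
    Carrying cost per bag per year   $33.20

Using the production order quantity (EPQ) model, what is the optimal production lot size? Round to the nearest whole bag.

465 bags

Daily demand d = 10,190/360 = 28.306; p = 77; 1 − d/p = 0.63240
EPQ = √(2DS / (H(1 − d/p)))
    = √(2 × 10,190 × 223 / (33.2 × 0.63240)) ≈ 465.26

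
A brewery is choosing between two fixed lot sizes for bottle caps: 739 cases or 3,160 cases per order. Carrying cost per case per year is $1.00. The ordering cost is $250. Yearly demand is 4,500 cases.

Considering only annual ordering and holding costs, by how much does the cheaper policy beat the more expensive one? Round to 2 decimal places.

$44.19

Annual cost at Q: ordering D·S/Q plus holding Q·H/2.
TC(739) = (4,500/739)×250 + (739/2)×1 = $1,891.83
TC(3,160) = (4,500/3,160)×250 + (3,160/2)×1 = $1,936.01
|ΔTC| = |$1,891.83 − $1,936.01| = $44.19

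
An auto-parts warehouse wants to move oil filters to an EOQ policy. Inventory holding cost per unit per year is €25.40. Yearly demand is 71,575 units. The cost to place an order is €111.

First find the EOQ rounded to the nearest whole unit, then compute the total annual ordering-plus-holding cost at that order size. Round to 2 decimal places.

€20,089.73

Q* = √(2·D·S / H) = √(2·71,575·111 / 25.4) = √625,576.8 ≈ 790.93 → Q = 791 units
Ordering: D/Q × S = 71,575/791 × €111 = €10,044.03
Holding:  Q/2 × H = 791/2 × €25.4 = €10,045.70
Total = €10,044.03 + €10,045.70 = €20,089.73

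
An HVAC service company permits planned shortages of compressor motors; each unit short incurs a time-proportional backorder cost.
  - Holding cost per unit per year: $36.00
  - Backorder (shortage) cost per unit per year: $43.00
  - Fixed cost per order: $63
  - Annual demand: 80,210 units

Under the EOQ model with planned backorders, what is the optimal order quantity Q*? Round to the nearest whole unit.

718 units

Q* = √(2DS/H) · √((H + b)/b)
   = √(2 × 80,210 × 63 / 36) · √((36 + 43) / 43)
   = 529.844 × 1.3554 ≈ 718.17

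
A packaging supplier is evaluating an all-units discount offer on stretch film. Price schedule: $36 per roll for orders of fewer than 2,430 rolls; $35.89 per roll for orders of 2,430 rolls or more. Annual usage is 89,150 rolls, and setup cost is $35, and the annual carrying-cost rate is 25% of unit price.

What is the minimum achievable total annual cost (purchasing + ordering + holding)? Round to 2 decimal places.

$3,211,779.14

H₁ = 25%×$36 = $9.0000;  H₂ = 25%×$35.89 = $8.9725
EOQ₁ = √(2×89,150×35/9.0000) = 832.70  (< 2,430, feasible at tier 1)
EOQ₂ = √(2×89,150×35/8.9725) = 833.97  (< 2,430 → use Q = 2,430 at tier-2 price)
TC(tier 1 (EOQ₁), Q≈832.7) = $3,216,894.30
TC(tier 2, Q≈2,430.0) = $3,211,779.14
Minimum at tier 2: $3,211,779.14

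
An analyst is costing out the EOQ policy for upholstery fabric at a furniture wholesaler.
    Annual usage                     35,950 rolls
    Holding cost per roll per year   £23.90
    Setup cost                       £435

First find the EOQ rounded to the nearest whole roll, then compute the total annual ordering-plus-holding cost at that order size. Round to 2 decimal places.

£27,340.60

EOQ = √(2DS/H) = √(2 × 35,950 × 435 / 23.9)
    = √(1,308,640.17) ≈ 1,143.96 → Q = 1,144 rolls
Ordering: D/Q × S = 35,950/1,144 × £435 = £13,669.80
Holding:  Q/2 × H = 1,144/2 × £23.9 = £13,670.80
Total = £13,669.80 + £13,670.80 = £27,340.60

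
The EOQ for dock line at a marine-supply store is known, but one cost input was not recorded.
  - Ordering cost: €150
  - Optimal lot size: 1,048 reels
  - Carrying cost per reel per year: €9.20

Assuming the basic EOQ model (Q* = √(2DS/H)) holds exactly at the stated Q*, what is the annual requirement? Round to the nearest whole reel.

33,681 reels per year

Since Q* = (2DS/H)^½, squaring gives Q*²·H = 2DS.
D = Q²H / (2S) = 1,048² × 9.2 / (2 × 150) = 33,681.32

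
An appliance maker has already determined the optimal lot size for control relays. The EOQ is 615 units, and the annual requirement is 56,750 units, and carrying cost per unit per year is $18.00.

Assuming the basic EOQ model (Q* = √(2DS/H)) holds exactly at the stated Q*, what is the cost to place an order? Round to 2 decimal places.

$59.98

From Q* = √(2DS/H) ⇒ Q*² = 2DS/H.
S = Q²H / (2D) = 615² × 18 / (2 × 56,750) = 59.9828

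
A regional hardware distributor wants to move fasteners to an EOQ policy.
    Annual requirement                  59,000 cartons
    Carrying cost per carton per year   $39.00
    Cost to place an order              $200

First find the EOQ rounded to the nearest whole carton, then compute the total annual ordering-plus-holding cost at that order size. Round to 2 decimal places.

$30,338.10

2DS/H = 2·59,000·200/39 = 605,128.21
EOQ = √605,128.21 ≈ 777.90 → Q = 778 cartons
Annual ordering cost = (D/Q)·S = (59,000/778) × 200 = $15,167.10
Annual holding cost  = (Q/2)·H = (778/2) × 39 = $15,171.00
Total = $15,167.10 + $15,171.00 = $30,338.10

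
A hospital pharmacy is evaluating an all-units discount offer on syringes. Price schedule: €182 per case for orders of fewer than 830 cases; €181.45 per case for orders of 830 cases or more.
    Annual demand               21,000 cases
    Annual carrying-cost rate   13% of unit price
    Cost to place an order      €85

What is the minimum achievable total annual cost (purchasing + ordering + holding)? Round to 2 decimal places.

€3,822,389.83

H₁ = 13%×€182 = €23.6600;  H₂ = 13%×€181.45 = €23.5885
EOQ₁ = √(2×21,000×85/23.6600) = 388.44  (< 830, feasible at tier 1)
EOQ₂ = √(2×21,000×85/23.5885) = 389.03  (< 830 → use Q = 830 at tier-2 price)
TC(tier 1 (EOQ₁), Q≈388.4) = €3,831,190.55
TC(tier 2, Q≈830.0) = €3,822,389.83
Minimum at tier 2: €3,822,389.83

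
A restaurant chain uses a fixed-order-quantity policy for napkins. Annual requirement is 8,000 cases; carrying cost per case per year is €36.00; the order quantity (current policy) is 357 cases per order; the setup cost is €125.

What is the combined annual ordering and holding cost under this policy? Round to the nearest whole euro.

Annual ordering cost = (D/Q)·S = (8,000/357) × 125 = €2,801.12
Annual holding cost  = (Q/2)·H = (357/2) × 36 = €6,426.00
Total = €2,801.12 + €6,426.00 = €9,227.12

€9,227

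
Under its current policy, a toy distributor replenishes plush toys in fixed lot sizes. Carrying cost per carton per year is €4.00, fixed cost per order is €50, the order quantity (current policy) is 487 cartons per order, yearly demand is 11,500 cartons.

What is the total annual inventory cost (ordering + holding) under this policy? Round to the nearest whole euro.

€2,155

Orders/yr = 11,500/487 = 23.614; ordering cost = 23.614 × €50 = €1,180.70
Average inventory = 487/2 = 243.5; holding cost = 243.5 × €4 = €974.00
Total = €1,180.70 + €974.00 = €2,154.70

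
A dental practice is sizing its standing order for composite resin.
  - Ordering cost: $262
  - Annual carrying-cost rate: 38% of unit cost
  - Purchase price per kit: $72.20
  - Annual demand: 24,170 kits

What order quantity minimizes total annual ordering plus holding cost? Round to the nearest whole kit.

H = i·C = 0.38 × $72.2 = $27.4360 per kit-year
2DS/H = 2·24,170·262/27.436 = 461,622.69
EOQ = √461,622.69 ≈ 679.43

679 kits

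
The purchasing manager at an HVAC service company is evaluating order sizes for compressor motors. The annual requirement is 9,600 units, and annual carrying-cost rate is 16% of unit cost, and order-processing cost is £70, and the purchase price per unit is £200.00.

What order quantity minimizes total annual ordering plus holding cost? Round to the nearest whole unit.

H = i·C = 0.16 × £200 = £32.0000 per unit-year
Optimal lot size Q* = (2 × 9,600 × £70 / £32)^½ ≈ 204.94

205 units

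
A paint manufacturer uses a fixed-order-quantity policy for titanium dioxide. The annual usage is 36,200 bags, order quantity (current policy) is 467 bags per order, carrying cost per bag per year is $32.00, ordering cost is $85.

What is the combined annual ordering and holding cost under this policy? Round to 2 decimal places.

$14,060.87

Annual ordering cost = (D/Q)·S = (36,200/467) × 85 = $6,588.87
Annual holding cost  = (Q/2)·H = (467/2) × 32 = $7,472.00
Total = $6,588.87 + $7,472.00 = $14,060.87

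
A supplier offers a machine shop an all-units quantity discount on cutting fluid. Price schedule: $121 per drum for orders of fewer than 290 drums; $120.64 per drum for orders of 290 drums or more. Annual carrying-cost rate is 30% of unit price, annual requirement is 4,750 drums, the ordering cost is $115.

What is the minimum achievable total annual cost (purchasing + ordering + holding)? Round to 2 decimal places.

$580,171.46

H₁ = 30%×$121 = $36.3000;  H₂ = 30%×$120.64 = $36.1920
EOQ₁ = √(2×4,750×115/36.3000) = 173.48  (< 290, feasible at tier 1)
EOQ₂ = √(2×4,750×115/36.1920) = 173.74  (< 290 → use Q = 290 at tier-2 price)
TC(tier 1 (EOQ₁), Q≈173.5) = $581,047.44
TC(tier 2, Q≈290.0) = $580,171.46
Minimum at tier 2: $580,171.46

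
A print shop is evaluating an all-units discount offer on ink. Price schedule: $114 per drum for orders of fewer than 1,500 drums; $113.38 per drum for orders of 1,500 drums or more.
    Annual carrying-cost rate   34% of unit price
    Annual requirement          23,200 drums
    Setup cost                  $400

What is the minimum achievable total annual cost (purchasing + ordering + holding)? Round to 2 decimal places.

H₁ = 34%×$114 = $38.7600;  H₂ = 34%×$113.38 = $38.5492
EOQ₁ = √(2×23,200×400/38.7600) = 691.99  (< 1,500, feasible at tier 1)
EOQ₂ = √(2×23,200×400/38.5492) = 693.88  (< 1,500 → use Q = 1,500 at tier-2 price)
TC(tier 1 (EOQ₁), Q≈692.0) = $2,671,621.36
TC(tier 2, Q≈1,500.0) = $2,665,514.57
Minimum at tier 2: $2,665,514.57

$2,665,514.57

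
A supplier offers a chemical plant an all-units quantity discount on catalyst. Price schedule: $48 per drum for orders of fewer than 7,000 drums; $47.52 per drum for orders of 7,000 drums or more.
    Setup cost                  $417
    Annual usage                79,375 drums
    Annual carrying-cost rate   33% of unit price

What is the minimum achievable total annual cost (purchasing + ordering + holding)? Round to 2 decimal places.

$3,831,514.08

H₁ = 33%×$48 = $15.8400;  H₂ = 33%×$47.52 = $15.6816
EOQ₁ = √(2×79,375×417/15.8400) = 2,044.31  (< 7,000, feasible at tier 1)
EOQ₂ = √(2×79,375×417/15.6816) = 2,054.61  (< 7,000 → use Q = 7,000 at tier-2 price)
TC(tier 1 (EOQ₁), Q≈2,044.3) = $3,842,381.91
TC(tier 2, Q≈7,000.0) = $3,831,514.08
Minimum at tier 2: $3,831,514.08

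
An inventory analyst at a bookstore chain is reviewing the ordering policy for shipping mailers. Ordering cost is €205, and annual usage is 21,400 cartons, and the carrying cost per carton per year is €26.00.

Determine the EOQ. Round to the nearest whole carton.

EOQ = √(2DS/H) = √(2 × 21,400 × 205 / 26)
    = √(337,461.54) ≈ 580.91

581 cartons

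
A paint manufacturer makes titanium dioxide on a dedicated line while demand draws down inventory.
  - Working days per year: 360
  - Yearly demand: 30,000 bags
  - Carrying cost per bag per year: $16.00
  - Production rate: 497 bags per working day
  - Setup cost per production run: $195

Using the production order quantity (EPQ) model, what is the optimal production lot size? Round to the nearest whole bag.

d = 30,000/360 = 83.3333 bags/day;  effective holding cost H(1 − d/p) = 16·(1 − 83.3333/497) = 13.31724
Q* = √(2DS / H_eff) = √(2·30,000·195 / 13.31724) ≈ 937.32

937 bags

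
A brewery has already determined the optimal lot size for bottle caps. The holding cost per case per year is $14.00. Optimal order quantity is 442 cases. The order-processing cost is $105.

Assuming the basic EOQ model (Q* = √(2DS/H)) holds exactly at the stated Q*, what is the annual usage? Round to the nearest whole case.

From Q* = √(2DS/H) ⇒ Q*² = 2DS/H.
D = Q²H / (2S) = 442² × 14 / (2 × 105) = 13,024.27

13,024 cases per year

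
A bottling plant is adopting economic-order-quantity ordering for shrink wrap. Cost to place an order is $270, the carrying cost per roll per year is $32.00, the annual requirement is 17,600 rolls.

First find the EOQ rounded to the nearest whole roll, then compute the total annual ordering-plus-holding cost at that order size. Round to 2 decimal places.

EOQ = √(2DS/H) = √(2 × 17,600 × 270 / 32)
    = √(297,000.00) ≈ 544.98 → Q = 545 rolls
Orders/yr = 17,600/545 = 32.294; ordering cost = 32.294 × $270 = $8,719.27
Average inventory = 545/2 = 272.5; holding cost = 272.5 × $32 = $8,720.00
Total = $8,719.27 + $8,720.00 = $17,439.27

$17,439.27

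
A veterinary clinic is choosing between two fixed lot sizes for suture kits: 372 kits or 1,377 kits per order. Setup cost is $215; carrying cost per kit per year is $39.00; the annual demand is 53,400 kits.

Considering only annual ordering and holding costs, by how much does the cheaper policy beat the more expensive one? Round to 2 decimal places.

TC(Q) = (D/Q)S + (Q/2)H
TC(372) = (53,400/372)×215 + (372/2)×39 = $38,116.90
TC(1,377) = (53,400/1,377)×215 + (1,377/2)×39 = $35,189.19
Lots of 1,377 are cheaper by $2,927.71.

$2,927.71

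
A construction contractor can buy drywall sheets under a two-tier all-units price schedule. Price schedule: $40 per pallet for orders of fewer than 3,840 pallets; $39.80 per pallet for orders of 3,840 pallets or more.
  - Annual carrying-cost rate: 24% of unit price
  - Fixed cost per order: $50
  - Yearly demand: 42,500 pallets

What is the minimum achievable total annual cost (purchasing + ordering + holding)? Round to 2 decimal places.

$1,706,387.49

H₁ = 24%×$40 = $9.6000;  H₂ = 24%×$39.80 = $9.5520
EOQ₁ = √(2×42,500×50/9.6000) = 665.36  (< 3,840, feasible at tier 1)
EOQ₂ = √(2×42,500×50/9.5520) = 667.03  (< 3,840 → use Q = 3,840 at tier-2 price)
TC(tier 1 (EOQ₁), Q≈665.4) = $1,706,387.49
TC(tier 2, Q≈3,840.0) = $1,710,393.23
Minimum at tier 1 (EOQ₁): $1,706,387.49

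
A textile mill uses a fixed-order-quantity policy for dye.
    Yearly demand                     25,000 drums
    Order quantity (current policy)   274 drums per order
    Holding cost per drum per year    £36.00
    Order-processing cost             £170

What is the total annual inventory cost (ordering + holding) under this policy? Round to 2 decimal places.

£20,442.95

Annual ordering cost = (D/Q)·S = (25,000/274) × 170 = £15,510.95
Annual holding cost  = (Q/2)·H = (274/2) × 36 = £4,932.00
Total = £15,510.95 + £4,932.00 = £20,442.95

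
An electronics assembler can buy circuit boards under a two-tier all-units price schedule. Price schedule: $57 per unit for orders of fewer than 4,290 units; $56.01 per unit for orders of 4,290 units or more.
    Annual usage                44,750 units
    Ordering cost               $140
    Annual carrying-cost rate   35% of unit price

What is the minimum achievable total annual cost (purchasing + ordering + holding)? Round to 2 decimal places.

H₁ = 35%×$57 = $19.9500;  H₂ = 35%×$56.01 = $19.6035
EOQ₁ = √(2×44,750×140/19.9500) = 792.51  (< 4,290, feasible at tier 1)
EOQ₂ = √(2×44,750×140/19.6035) = 799.48  (< 4,290 → use Q = 4,290 at tier-2 price)
TC(tier 1 (EOQ₁), Q≈792.5) = $2,566,560.55
TC(tier 2, Q≈4,290.0) = $2,549,957.38
Minimum at tier 2: $2,549,957.38

$2,549,957.38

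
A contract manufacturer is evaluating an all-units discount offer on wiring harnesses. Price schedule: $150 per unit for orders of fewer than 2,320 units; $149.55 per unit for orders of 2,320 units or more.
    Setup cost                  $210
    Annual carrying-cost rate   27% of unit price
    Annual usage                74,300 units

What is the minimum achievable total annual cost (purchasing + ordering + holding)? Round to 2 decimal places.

H₁ = 27%×$150 = $40.5000;  H₂ = 27%×$149.55 = $40.3785
EOQ₁ = √(2×74,300×210/40.5000) = 877.79  (< 2,320, feasible at tier 1)
EOQ₂ = √(2×74,300×210/40.3785) = 879.11  (< 2,320 → use Q = 2,320 at tier-2 price)
TC(tier 1 (EOQ₁), Q≈877.8) = $11,180,550.57
TC(tier 2, Q≈2,320.0) = $11,165,129.49
Minimum at tier 2: $11,165,129.49

$11,165,129.49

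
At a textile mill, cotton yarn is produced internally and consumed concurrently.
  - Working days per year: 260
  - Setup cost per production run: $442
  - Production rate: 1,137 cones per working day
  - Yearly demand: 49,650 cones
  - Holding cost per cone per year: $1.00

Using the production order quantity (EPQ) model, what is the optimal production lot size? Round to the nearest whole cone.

Daily demand d = 49,650/260 = 190.962; p = 1137; 1 − d/p = 0.83205
EPQ = √(2DS / (H(1 − d/p)))
    = √(2 × 49,650 × 442 / (1 × 0.83205)) ≈ 7,262.93

7,263 cones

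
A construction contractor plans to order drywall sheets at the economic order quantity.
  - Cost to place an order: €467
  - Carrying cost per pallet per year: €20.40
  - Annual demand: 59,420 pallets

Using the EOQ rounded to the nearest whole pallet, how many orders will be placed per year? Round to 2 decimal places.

36.03 orders per year

Optimal lot size Q* = (2 × 59,420 × €467 / €20.4)^½ ≈ 1,649.40 → Q = 1,649
Orders per year = D/Q = 59,420 / 1,649 = 36.034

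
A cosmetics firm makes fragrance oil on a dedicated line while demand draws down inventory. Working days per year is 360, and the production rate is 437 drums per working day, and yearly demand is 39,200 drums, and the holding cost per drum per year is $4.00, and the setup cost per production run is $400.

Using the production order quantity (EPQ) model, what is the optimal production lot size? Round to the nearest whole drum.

d = 39,200/360 = 108.8889 drums/day;  effective holding cost H(1 − d/p) = 4·(1 − 108.8889/437) = 3.00331
Q* = √(2DS / H_eff) = √(2·39,200·400 / 3.00331) ≈ 3,231.38

3,231 drums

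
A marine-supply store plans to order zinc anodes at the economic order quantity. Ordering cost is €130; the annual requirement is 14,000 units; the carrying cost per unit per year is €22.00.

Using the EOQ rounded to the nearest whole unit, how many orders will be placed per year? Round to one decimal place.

34.4 orders per year

2DS/H = 2·14,000·130/22 = 165,454.55
EOQ = √165,454.55 ≈ 406.76 → Q = 407
Orders per year = D/Q = 14,000 / 407 = 34.398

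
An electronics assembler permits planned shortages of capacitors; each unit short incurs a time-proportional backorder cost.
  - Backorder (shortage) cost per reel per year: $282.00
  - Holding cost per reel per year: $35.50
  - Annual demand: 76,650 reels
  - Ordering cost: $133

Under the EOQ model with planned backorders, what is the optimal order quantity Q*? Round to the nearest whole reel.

Q* = √(2DS/H) · √((H + b)/b)
   = √(2 × 76,650 × 133 / 35.5) · √((35.5 + 282) / 282)
   = 757.849 × 1.0611 ≈ 804.14

804 reels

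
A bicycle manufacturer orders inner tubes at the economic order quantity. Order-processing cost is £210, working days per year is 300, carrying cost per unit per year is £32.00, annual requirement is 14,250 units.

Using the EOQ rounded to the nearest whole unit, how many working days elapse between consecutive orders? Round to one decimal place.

Optimal lot size Q* = (2 × 14,250 × £210 / £32)^½ ≈ 432.47 → Q = 432 units
Cycle time = (working days × Q)/D = (300 × 432) / 14,250 = 9.095 days

9.1 days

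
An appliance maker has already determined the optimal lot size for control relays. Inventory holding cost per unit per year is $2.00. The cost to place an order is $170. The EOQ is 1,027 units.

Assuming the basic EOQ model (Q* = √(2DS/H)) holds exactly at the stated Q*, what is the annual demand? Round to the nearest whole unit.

6,204 units per year

Since Q* = (2DS/H)^½, squaring gives Q*²·H = 2DS.
D = Q²H / (2S) = 1,027² × 2 / (2 × 170) = 6,204.29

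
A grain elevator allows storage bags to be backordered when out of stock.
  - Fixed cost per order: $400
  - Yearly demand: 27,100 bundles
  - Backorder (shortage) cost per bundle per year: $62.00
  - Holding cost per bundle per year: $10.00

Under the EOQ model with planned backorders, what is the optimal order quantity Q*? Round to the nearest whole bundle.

1,587 bundles

Basic EOQ = √(2·27,100·400/10) = 1,472.413
Backorder adjustment √((H+b)/b) = √((10+62)/62) = 1.0776
Q* = 1,472.413 × 1.0776 ≈ 1,586.72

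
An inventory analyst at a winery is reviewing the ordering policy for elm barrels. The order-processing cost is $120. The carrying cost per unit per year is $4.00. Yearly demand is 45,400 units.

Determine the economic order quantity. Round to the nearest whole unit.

1,650 units

Optimal lot size Q* = (2 × 45,400 × $120 / $4)^½ ≈ 1,650.45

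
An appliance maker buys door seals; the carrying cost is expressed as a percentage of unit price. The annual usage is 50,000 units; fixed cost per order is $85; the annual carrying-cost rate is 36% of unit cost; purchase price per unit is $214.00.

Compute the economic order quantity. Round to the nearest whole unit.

332 units

H = i·C = 0.36 × $214 = $77.0400 per unit-year
Optimal lot size Q* = (2 × 50,000 × $85 / $77.04)^½ ≈ 332.16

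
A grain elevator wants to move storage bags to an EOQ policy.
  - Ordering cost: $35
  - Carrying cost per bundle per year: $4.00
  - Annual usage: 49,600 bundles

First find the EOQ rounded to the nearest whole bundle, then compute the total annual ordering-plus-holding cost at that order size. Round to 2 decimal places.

$3,726.66

Optimal lot size Q* = (2 × 49,600 × $35 / $4)^½ ≈ 931.67 → Q = 932 bundles
Annual ordering cost = (D/Q)·S = (49,600/932) × 35 = $1,862.66
Annual holding cost  = (Q/2)·H = (932/2) × 4 = $1,864.00
Total = $1,862.66 + $1,864.00 = $3,726.66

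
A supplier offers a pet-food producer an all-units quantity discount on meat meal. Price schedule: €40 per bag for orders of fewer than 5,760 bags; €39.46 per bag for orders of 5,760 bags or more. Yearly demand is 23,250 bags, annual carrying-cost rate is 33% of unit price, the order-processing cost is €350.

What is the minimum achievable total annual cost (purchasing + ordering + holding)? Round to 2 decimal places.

H₁ = 33%×€40 = €13.2000;  H₂ = 33%×€39.46 = €13.0218
EOQ₁ = √(2×23,250×350/13.2000) = 1,110.38  (< 5,760, feasible at tier 1)
EOQ₂ = √(2×23,250×350/13.0218) = 1,117.96  (< 5,760 → use Q = 5,760 at tier-2 price)
TC(tier 1 (EOQ₁), Q≈1,110.4) = €944,657.08
TC(tier 2, Q≈5,760.0) = €956,360.54
Minimum at tier 1 (EOQ₁): €944,657.08

€944,657.08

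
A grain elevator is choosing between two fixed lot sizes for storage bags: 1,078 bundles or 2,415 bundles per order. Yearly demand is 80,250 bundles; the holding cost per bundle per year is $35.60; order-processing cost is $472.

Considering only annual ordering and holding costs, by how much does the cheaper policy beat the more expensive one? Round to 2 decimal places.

For each Q, cost = (D/Q)·S + (Q/2)·H.
TC(1,078) = (80,250/1,078)×472 + (1,078/2)×35.6 = $54,325.69
TC(2,415) = (80,250/2,415)×472 + (2,415/2)×35.6 = $58,671.47
|ΔTC| = |$54,325.69 − $58,671.47| = $4,345.78

$4,345.78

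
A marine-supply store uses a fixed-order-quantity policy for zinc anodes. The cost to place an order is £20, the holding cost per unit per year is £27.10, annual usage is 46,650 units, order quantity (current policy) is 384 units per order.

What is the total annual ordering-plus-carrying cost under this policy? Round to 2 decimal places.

£7,632.89

Ordering: D/Q × S = 46,650/384 × £20 = £2,429.69
Holding:  Q/2 × H = 384/2 × £27.1 = £5,203.20
Total = £2,429.69 + £5,203.20 = £7,632.89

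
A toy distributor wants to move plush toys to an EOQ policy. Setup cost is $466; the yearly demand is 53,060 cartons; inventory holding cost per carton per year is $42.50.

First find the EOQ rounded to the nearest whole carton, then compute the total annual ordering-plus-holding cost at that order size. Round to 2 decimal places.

Optimal lot size Q* = (2 × 53,060 × $466 / $42.5)^½ ≈ 1,078.69 → Q = 1,079 cartons
Ordering: D/Q × S = 53,060/1,079 × $466 = $22,915.63
Holding:  Q/2 × H = 1,079/2 × $42.5 = $22,928.75
Total = $22,915.63 + $22,928.75 = $45,844.38

$45,844.38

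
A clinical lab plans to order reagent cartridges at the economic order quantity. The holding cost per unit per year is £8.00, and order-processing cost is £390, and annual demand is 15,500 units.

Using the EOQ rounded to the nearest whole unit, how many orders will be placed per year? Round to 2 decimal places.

12.61 orders per year

EOQ = √(2DS/H) = √(2 × 15,500 × 390 / 8)
    = √(1,511,250.00) ≈ 1,229.33 → Q = 1,229
N = D/Q = 15,500/1,229 ≈ 12.612 orders/yr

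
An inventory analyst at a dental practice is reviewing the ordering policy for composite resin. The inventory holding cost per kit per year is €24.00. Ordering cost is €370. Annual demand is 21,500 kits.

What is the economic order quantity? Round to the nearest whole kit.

814 kits

2DS/H = 2·21,500·370/24 = 662,916.67
EOQ = √662,916.67 ≈ 814.20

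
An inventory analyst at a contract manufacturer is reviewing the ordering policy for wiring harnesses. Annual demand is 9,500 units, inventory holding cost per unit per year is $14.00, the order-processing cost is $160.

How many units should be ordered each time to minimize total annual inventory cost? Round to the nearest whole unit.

Optimal lot size Q* = (2 × 9,500 × $160 / $14)^½ ≈ 465.99

466 units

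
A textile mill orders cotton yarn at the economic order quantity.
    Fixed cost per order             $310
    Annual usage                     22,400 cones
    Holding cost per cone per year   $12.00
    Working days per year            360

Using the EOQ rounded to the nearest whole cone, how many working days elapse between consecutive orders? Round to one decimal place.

17.3 days

EOQ = √(2DS/H) = √(2 × 22,400 × 310 / 12)
    = √(1,157,333.33) ≈ 1,075.79 → Q = 1,076 cones
Cycle time = (working days × Q)/D = (360 × 1,076) / 22,400 = 17.293 days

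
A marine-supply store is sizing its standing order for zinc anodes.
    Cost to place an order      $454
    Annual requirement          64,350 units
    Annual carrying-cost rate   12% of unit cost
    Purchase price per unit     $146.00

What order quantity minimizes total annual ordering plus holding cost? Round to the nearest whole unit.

Holding cost per unit per year: H = 12% × $146 = $17.5200
Optimal lot size Q* = (2 × 64,350 × $454 / $17.52)^½ ≈ 1,826.21

1,826 units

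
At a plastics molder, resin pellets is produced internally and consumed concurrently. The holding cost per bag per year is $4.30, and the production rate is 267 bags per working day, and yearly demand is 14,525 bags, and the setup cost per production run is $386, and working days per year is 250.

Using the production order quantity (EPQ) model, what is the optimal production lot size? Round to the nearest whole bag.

1,826 bags

Daily demand d = 14,525/250 = 58.100; p = 267; 1 − d/p = 0.78240
EPQ = √(2DS / (H(1 − d/p)))
    = √(2 × 14,525 × 386 / (4.3 × 0.78240)) ≈ 1,825.66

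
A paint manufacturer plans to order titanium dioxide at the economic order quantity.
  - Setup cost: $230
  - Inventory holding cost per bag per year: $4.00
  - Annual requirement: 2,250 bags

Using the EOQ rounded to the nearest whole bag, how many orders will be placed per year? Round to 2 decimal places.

4.42 orders per year

2DS/H = 2·2,250·230/4 = 258,750.00
EOQ = √258,750.00 ≈ 508.67 → Q = 509
N = D/Q = 2,250/509 ≈ 4.420 orders/yr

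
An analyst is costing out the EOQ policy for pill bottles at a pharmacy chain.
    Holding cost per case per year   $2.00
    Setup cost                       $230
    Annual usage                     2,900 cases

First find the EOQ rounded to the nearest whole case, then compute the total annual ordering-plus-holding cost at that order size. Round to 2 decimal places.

$1,633.40

Optimal lot size Q* = (2 × 2,900 × $230 / $2)^½ ≈ 816.70 → Q = 817 cases
Ordering: D/Q × S = 2,900/817 × $230 = $816.40
Holding:  Q/2 × H = 817/2 × $2 = $817.00
Total = $816.40 + $817.00 = $1,633.40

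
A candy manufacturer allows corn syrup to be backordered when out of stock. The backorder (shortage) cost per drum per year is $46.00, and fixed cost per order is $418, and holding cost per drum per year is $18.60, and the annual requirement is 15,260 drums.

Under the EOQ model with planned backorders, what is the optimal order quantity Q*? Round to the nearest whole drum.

Q* = √(2DS/H) · √((H + b)/b)
   = √(2 × 15,260 × 418 / 18.6) · √((18.6 + 46) / 46)
   = 828.178 × 1.1851 ≈ 981.43

981 drums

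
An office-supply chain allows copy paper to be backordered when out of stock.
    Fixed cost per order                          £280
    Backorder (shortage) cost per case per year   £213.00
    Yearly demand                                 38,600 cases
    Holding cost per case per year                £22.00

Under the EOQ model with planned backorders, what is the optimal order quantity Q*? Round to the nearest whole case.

Basic EOQ = √(2·38,600·280/22) = 991.234
Backorder adjustment √((H+b)/b) = √((22+213)/213) = 1.0504
Q* = 991.234 × 1.0504 ≈ 1,041.17

1,041 cases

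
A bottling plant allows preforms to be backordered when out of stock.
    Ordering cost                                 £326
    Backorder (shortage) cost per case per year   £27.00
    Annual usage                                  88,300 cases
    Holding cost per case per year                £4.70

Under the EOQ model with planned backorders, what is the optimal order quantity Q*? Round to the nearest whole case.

Basic EOQ = √(2·88,300·326/4.7) = 3,499.897
Backorder adjustment √((H+b)/b) = √((4.7+27)/27) = 1.0835
Q* = 3,499.897 × 1.0835 ≈ 3,792.30

3,792 cases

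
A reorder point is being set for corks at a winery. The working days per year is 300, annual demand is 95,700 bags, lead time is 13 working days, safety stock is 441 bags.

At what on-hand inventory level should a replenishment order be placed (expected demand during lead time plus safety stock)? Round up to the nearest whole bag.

4,588 bags

Daily demand d = 95,700 / 300 = 319.000 bags/day
Demand during lead time = 319.000 × 13 = 4,147.00
Reorder point = 4,147.00 + 441 = 4,588.00 → round up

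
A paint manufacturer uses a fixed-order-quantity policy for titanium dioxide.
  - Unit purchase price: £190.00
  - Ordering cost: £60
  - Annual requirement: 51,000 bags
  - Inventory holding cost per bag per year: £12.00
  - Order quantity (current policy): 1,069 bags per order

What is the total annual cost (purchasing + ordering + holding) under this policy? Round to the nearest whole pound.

£9,699,276

Annual ordering cost = (D/Q)·S = (51,000/1,069) × 60 = £2,862.49
Annual holding cost  = (Q/2)·H = (1,069/2) × 12 = £6,414.00
Purchase cost = D·C = 51,000 × 190 = £9,690,000.00
Total = £2,862.49 + £6,414.00 + £9,690,000.00 = £9,699,276.49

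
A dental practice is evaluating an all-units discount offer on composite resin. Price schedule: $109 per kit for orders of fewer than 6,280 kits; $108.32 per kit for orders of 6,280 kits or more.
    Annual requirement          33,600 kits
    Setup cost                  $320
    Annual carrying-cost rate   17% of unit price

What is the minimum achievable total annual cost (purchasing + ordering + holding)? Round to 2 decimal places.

H₁ = 17%×$109 = $18.5300;  H₂ = 17%×$108.32 = $18.4144
EOQ₁ = √(2×33,600×320/18.5300) = 1,077.26  (< 6,280, feasible at tier 1)
EOQ₂ = √(2×33,600×320/18.4144) = 1,080.64  (< 6,280 → use Q = 6,280 at tier-2 price)
TC(tier 1 (EOQ₁), Q≈1,077.3) = $3,682,361.69
TC(tier 2, Q≈6,280.0) = $3,699,085.32
Minimum at tier 1 (EOQ₁): $3,682,361.69

$3,682,361.69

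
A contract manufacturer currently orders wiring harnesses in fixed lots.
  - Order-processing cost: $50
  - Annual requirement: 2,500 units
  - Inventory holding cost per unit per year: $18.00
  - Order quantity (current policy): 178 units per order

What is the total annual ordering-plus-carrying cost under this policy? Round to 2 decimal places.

$2,304.25

Ordering: D/Q × S = 2,500/178 × $50 = $702.25
Holding:  Q/2 × H = 178/2 × $18 = $1,602.00
Total = $702.25 + $1,602.00 = $2,304.25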